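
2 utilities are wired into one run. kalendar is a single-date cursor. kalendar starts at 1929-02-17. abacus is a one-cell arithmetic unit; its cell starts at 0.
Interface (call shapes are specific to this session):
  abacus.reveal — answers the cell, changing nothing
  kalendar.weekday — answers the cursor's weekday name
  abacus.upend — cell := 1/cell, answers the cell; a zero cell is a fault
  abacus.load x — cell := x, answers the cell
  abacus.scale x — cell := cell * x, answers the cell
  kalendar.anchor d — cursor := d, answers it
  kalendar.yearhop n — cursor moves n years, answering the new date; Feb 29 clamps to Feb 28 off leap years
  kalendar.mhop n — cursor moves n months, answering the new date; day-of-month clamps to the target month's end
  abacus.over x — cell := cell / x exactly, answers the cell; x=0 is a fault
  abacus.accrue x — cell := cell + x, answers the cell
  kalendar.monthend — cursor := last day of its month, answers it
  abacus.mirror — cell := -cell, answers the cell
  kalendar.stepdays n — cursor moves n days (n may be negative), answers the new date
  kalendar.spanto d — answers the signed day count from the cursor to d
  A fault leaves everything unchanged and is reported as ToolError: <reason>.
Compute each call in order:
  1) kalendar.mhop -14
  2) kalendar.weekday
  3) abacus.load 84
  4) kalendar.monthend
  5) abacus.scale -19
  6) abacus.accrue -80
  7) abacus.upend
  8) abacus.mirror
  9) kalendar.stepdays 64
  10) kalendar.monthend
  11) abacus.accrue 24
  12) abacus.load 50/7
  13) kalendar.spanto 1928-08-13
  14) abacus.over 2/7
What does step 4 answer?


Answer: 1927-12-31

Derivation:
$ kalendar.mhop n→-14
:: 1927-12-17
$ kalendar.weekday
:: Saturday
$ abacus.load x→84
:: 84
$ kalendar.monthend
:: 1927-12-31
$ abacus.scale x→-19
:: -1596
$ abacus.accrue x→-80
:: -1676
$ abacus.upend
:: -1/1676
$ abacus.mirror
:: 1/1676
$ kalendar.stepdays n→64
:: 1928-03-04
$ kalendar.monthend
:: 1928-03-31
$ abacus.accrue x→24
:: 40225/1676
$ abacus.load x→50/7
:: 50/7
$ kalendar.spanto d→1928-08-13
:: 135
$ abacus.over x→2/7
:: 25


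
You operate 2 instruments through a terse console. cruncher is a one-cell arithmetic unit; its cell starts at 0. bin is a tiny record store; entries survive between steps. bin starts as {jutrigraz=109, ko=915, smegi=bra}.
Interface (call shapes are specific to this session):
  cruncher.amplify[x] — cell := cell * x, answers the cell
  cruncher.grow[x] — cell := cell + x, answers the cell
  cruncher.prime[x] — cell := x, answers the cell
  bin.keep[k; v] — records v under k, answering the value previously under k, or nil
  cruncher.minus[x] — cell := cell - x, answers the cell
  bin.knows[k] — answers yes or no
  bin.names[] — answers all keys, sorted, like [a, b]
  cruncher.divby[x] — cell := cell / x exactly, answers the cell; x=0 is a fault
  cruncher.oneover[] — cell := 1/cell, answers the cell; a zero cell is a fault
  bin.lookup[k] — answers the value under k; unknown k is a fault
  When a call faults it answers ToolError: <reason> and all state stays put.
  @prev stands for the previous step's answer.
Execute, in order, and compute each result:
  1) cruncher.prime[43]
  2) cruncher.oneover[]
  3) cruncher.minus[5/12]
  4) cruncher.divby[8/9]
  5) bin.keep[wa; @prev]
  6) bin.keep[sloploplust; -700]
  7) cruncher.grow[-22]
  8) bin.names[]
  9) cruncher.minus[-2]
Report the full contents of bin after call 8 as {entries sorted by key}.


CALL cruncher.prime[x: 43]
RET  43
CALL cruncher.oneover[]
RET  1/43
CALL cruncher.minus[x: 5/12]
RET  -203/516
CALL cruncher.divby[x: 8/9]
RET  -609/1376
CALL bin.keep[k: wa; v: @prev]
RET  nil
CALL bin.keep[k: sloploplust; v: -700]
RET  nil
CALL cruncher.grow[x: -22]
RET  -30881/1376
CALL bin.names[]
RET  [jutrigraz, ko, sloploplust, smegi, wa]
CALL cruncher.minus[x: -2]
RET  -28129/1376

Answer: {jutrigraz=109, ko=915, sloploplust=-700, smegi=bra, wa=-609/1376}


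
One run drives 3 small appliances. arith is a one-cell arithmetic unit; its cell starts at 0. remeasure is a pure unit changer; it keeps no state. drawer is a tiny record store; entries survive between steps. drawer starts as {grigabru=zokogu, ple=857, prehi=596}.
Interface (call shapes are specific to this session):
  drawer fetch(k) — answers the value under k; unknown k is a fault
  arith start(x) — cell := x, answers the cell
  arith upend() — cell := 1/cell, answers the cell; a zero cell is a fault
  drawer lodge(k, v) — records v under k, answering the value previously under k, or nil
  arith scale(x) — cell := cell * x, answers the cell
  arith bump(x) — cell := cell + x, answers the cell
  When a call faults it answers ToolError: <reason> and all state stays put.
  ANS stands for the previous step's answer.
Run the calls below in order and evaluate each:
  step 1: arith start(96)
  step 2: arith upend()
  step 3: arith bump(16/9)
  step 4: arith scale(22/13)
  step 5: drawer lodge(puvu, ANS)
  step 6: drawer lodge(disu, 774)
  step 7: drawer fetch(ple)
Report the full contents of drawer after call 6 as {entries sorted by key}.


Answer: {disu=774, grigabru=zokogu, ple=857, prehi=596, puvu=5665/1872}

Derivation:
[in] arith start 96
[out] 96
[in] arith upend
[out] 1/96
[in] arith bump 16/9
[out] 515/288
[in] arith scale 22/13
[out] 5665/1872
[in] drawer lodge puvu ANS
[out] nil
[in] drawer lodge disu 774
[out] nil
[in] drawer fetch ple
[out] 857


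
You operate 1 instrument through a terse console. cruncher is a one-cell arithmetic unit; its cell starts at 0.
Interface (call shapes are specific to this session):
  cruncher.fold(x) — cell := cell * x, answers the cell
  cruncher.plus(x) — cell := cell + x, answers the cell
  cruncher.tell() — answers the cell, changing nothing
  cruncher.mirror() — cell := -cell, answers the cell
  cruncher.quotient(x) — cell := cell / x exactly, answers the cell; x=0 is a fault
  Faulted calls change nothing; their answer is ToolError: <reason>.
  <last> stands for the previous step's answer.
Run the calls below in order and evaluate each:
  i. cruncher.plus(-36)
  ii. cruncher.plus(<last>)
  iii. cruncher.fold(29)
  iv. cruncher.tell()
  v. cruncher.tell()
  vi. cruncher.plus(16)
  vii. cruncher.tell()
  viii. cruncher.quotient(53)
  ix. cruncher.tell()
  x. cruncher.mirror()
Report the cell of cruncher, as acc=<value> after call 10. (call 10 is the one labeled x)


Answer: acc=2072/53

Derivation:
·→ plus(x→-36)
·← -36
·→ plus(x→<last>)
·← -72
·→ fold(x→29)
·← -2088
·→ tell()
·← -2088
·→ tell()
·← -2088
·→ plus(x→16)
·← -2072
·→ tell()
·← -2072
·→ quotient(x→53)
·← -2072/53
·→ tell()
·← -2072/53
·→ mirror()
·← 2072/53


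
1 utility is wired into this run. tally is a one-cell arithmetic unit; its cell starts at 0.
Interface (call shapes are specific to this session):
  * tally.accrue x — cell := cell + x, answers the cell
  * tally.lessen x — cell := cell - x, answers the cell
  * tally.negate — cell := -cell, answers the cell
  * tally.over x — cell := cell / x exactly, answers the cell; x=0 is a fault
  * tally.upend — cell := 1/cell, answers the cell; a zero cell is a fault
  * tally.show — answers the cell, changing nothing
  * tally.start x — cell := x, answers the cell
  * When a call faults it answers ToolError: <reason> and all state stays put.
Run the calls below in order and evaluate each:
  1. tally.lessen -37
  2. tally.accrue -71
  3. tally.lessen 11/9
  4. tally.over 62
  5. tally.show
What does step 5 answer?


Answer: -317/558

Derivation:
→ tally.lessen(x→-37)
← 37
→ tally.accrue(x→-71)
← -34
→ tally.lessen(x→11/9)
← -317/9
→ tally.over(x→62)
← -317/558
→ tally.show()
← -317/558


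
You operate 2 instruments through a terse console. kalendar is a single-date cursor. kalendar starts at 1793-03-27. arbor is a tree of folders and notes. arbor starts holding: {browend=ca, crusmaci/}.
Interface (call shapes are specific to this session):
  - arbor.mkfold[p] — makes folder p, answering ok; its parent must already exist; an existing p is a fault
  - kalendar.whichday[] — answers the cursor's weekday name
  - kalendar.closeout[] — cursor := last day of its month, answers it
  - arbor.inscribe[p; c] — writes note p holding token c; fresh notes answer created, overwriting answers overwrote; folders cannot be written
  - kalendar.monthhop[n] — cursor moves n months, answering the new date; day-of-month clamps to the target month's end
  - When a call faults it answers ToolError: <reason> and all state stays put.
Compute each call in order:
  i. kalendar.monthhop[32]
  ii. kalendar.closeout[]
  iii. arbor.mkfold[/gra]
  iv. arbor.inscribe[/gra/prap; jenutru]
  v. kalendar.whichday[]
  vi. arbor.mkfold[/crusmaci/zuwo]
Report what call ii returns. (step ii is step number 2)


[in] kalendar.monthhop n: 32
[out] 1795-11-27
[in] kalendar.closeout
[out] 1795-11-30
[in] arbor.mkfold p: /gra
[out] ok
[in] arbor.inscribe p: /gra/prap c: jenutru
[out] created
[in] kalendar.whichday
[out] Monday
[in] arbor.mkfold p: /crusmaci/zuwo
[out] ok

Answer: 1795-11-30


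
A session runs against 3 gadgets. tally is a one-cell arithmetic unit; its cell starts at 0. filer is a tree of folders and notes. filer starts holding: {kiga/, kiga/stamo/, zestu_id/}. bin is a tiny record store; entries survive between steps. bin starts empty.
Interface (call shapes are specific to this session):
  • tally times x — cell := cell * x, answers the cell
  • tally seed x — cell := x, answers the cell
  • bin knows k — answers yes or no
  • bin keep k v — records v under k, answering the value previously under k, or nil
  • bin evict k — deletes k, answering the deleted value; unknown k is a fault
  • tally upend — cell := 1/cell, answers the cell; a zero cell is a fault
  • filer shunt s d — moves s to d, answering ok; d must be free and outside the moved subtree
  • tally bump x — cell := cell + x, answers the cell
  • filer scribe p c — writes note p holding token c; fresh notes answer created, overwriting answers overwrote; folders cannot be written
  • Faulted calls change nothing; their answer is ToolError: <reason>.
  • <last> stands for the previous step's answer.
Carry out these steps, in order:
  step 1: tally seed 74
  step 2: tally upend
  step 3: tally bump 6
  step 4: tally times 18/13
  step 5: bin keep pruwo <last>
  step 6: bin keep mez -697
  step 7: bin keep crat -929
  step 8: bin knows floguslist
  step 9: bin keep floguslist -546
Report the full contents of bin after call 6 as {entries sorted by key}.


>>> tally seed x='74'
:: 74
>>> tally upend
:: 1/74
>>> tally bump x='6'
:: 445/74
>>> tally times x='18/13'
:: 4005/481
>>> bin keep k='pruwo' v='<last>'
:: nil
>>> bin keep k='mez' v='-697'
:: nil
>>> bin keep k='crat' v='-929'
:: nil
>>> bin knows k='floguslist'
:: no
>>> bin keep k='floguslist' v='-546'
:: nil

Answer: {mez=-697, pruwo=4005/481}


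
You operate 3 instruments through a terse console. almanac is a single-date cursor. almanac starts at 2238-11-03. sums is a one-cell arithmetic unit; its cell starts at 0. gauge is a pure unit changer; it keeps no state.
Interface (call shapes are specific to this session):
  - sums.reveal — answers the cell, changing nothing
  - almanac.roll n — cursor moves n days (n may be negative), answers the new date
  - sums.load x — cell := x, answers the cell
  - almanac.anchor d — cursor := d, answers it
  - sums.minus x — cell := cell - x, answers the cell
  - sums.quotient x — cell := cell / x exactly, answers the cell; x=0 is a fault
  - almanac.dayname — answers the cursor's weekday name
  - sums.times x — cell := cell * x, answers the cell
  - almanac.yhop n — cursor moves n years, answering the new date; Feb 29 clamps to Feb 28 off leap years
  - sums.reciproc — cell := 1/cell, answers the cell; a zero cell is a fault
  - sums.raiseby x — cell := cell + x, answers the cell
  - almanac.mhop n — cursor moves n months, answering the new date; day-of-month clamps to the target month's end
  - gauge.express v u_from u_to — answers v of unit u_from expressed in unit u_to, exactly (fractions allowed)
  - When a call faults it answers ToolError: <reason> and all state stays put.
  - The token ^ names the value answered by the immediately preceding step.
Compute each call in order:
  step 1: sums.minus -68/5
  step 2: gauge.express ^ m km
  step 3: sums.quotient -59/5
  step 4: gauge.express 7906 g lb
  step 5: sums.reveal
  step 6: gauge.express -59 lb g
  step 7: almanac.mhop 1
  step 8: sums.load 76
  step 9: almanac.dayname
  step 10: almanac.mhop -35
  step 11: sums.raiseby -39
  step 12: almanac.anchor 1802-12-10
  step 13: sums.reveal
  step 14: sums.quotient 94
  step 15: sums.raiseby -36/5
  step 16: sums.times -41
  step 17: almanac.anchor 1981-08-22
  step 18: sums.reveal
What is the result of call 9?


Answer: Monday

Derivation:
Step: sums.minus[x='-68/5']
Result: 68/5
Step: gauge.express[v='^'; u_from='m'; u_to='km']
Result: 17/1250
Step: sums.quotient[x='-59/5']
Result: -68/59
Step: gauge.express[v='7906'; u_from='g'; u_to='lb']
Result: 790600000/45359237
Step: sums.reveal[]
Result: -68/59
Step: gauge.express[v='-59'; u_from='lb'; u_to='g']
Result: -2676194983/100000
Step: almanac.mhop[n='1']
Result: 2238-12-03
Step: sums.load[x='76']
Result: 76
Step: almanac.dayname[]
Result: Monday
Step: almanac.mhop[n='-35']
Result: 2236-01-03
Step: sums.raiseby[x='-39']
Result: 37
Step: almanac.anchor[d='1802-12-10']
Result: 1802-12-10
Step: sums.reveal[]
Result: 37
Step: sums.quotient[x='94']
Result: 37/94
Step: sums.raiseby[x='-36/5']
Result: -3199/470
Step: sums.times[x='-41']
Result: 131159/470
Step: almanac.anchor[d='1981-08-22']
Result: 1981-08-22
Step: sums.reveal[]
Result: 131159/470


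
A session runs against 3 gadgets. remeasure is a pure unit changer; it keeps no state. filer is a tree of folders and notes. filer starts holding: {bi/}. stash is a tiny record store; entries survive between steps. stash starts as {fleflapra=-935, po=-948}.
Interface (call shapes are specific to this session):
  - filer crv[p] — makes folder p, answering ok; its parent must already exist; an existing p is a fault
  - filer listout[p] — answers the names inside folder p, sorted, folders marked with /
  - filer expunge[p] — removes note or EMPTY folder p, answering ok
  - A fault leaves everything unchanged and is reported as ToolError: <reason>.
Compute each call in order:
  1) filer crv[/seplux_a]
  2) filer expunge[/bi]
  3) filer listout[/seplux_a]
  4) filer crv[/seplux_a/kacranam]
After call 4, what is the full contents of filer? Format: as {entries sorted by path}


// filer crv(p='/seplux_a') : ok
// filer expunge(p='/bi') : ok
// filer listout(p='/seplux_a') : []
// filer crv(p='/seplux_a/kacranam') : ok

Answer: {seplux_a/, seplux_a/kacranam/}


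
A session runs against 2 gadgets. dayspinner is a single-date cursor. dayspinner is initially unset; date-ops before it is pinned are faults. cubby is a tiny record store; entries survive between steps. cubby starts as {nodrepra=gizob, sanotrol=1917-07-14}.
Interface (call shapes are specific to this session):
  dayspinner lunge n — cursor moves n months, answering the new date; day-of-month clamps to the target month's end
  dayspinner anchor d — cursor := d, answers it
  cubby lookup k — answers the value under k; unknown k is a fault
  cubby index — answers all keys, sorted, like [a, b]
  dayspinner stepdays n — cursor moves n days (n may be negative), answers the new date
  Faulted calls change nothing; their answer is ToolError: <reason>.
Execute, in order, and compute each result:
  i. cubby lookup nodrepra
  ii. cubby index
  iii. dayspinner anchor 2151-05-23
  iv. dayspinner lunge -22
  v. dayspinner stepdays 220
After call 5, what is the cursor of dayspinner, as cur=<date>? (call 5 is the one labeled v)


Answer: cur=2150-02-28

Derivation:
Step: cubby lookup[nodrepra]
Result: gizob
Step: cubby index[]
Result: [nodrepra, sanotrol]
Step: dayspinner anchor[2151-05-23]
Result: 2151-05-23
Step: dayspinner lunge[-22]
Result: 2149-07-23
Step: dayspinner stepdays[220]
Result: 2150-02-28


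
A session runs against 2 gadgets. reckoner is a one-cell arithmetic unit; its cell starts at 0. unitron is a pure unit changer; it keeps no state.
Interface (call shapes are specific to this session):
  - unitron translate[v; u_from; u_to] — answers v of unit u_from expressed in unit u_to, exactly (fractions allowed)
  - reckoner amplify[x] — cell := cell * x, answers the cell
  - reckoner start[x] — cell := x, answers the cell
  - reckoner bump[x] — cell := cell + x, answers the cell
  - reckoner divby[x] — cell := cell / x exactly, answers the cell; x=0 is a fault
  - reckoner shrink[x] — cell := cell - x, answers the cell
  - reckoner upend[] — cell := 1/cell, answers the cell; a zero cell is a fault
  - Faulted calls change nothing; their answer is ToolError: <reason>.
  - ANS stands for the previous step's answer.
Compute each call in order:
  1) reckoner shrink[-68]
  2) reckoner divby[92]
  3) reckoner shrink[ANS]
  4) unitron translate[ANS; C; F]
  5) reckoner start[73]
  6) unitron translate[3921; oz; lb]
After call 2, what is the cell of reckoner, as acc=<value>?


// reckoner shrink(x=-68) == 68
// reckoner divby(x=92) == 17/23
// reckoner shrink(x=ANS) == 0
// unitron translate(v=ANS, u_from=C, u_to=F) == 32
// reckoner start(x=73) == 73
// unitron translate(v=3921, u_from=oz, u_to=lb) == 3921/16

Answer: acc=17/23


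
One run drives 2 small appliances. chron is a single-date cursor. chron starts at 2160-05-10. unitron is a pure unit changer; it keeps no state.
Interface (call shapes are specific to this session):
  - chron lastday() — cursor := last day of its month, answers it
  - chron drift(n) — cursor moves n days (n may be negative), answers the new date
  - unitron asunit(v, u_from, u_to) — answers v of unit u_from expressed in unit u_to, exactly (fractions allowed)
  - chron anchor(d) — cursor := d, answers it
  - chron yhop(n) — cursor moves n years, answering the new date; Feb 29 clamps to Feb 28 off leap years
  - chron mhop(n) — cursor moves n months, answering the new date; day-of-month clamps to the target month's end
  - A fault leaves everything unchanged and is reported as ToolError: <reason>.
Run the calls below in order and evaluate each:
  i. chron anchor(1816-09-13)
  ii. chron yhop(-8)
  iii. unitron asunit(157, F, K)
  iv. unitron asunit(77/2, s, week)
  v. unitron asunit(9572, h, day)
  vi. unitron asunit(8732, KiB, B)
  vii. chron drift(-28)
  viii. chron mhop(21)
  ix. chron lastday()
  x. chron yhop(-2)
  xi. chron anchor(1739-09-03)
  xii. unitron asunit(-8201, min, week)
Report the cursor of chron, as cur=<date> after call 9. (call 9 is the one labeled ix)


Answer: cur=1810-05-31

Derivation:
Step: chron anchor[1816-09-13]
Result: 1816-09-13
Step: chron yhop[-8]
Result: 1808-09-13
Step: unitron asunit[157; F; K]
Result: 61667/180
Step: unitron asunit[77/2; s; week]
Result: 11/172800
Step: unitron asunit[9572; h; day]
Result: 2393/6
Step: unitron asunit[8732; KiB; B]
Result: 8941568
Step: chron drift[-28]
Result: 1808-08-16
Step: chron mhop[21]
Result: 1810-05-16
Step: chron lastday[]
Result: 1810-05-31
Step: chron yhop[-2]
Result: 1808-05-31
Step: chron anchor[1739-09-03]
Result: 1739-09-03
Step: unitron asunit[-8201; min; week]
Result: -8201/10080


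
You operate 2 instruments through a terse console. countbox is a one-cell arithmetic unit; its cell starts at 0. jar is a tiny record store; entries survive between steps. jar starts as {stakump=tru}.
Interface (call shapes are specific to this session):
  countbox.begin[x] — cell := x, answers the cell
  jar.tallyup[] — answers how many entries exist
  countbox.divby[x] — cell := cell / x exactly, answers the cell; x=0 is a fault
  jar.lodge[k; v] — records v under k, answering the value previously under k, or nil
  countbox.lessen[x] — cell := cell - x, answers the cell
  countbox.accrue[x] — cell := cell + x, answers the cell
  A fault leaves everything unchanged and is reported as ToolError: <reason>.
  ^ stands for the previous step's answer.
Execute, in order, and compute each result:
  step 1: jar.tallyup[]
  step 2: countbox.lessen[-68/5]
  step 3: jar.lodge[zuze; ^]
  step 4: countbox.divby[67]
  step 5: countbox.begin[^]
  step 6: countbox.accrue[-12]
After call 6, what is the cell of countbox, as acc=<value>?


Answer: acc=-3952/335

Derivation:
! 1. jar.tallyup() -> 1
! 2. countbox.lessen(x='-68/5') -> 68/5
! 3. jar.lodge(k='zuze', v='^') -> nil
! 4. countbox.divby(x='67') -> 68/335
! 5. countbox.begin(x='^') -> 68/335
! 6. countbox.accrue(x='-12') -> -3952/335


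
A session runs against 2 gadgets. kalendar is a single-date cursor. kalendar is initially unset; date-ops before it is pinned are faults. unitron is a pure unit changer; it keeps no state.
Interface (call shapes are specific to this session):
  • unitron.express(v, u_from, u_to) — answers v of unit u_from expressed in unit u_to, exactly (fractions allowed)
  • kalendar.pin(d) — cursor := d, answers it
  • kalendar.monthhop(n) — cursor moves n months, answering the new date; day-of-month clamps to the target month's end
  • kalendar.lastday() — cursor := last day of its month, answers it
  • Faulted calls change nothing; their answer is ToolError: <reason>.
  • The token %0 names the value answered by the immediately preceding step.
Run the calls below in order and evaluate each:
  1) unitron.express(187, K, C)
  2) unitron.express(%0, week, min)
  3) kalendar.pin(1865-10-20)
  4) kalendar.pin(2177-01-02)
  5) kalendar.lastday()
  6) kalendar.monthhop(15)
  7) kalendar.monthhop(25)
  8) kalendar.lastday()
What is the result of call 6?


~$ unitron.express v: 187 u_from: K u_to: C
[out] -1723/20
~$ unitron.express v: %0 u_from: week u_to: min
[out] -868392
~$ kalendar.pin d: 1865-10-20
[out] 1865-10-20
~$ kalendar.pin d: 2177-01-02
[out] 2177-01-02
~$ kalendar.lastday
[out] 2177-01-31
~$ kalendar.monthhop n: 15
[out] 2178-04-30
~$ kalendar.monthhop n: 25
[out] 2180-05-30
~$ kalendar.lastday
[out] 2180-05-31

Answer: 2178-04-30


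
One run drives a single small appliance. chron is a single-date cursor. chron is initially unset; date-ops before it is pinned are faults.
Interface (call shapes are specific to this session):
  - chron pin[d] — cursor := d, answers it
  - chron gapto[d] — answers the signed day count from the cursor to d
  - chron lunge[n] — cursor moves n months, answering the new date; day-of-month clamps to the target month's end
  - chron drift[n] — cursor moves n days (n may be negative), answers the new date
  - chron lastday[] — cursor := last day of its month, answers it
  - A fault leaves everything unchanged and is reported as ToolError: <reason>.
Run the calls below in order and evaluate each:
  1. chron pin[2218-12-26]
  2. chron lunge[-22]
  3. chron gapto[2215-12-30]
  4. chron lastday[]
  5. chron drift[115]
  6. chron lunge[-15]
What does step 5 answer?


~$ chron pin d=2218-12-26
[out] 2218-12-26
~$ chron lunge n=-22
[out] 2217-02-26
~$ chron gapto d=2215-12-30
[out] -424
~$ chron lastday
[out] 2217-02-28
~$ chron drift n=115
[out] 2217-06-23
~$ chron lunge n=-15
[out] 2216-03-23

Answer: 2217-06-23


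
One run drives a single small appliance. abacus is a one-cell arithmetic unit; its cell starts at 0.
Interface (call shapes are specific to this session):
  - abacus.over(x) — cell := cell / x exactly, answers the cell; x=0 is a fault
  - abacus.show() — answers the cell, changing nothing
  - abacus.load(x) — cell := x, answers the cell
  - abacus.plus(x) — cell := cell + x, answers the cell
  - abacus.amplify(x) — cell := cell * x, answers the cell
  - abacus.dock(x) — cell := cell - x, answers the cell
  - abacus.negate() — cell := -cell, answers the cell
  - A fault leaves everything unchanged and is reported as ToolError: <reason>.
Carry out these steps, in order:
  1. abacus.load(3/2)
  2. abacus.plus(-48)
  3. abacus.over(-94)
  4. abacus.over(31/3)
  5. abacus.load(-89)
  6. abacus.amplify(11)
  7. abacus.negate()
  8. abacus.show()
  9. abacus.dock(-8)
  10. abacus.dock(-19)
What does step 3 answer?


-> load(x='3/2')
<- 3/2
-> plus(x='-48')
<- -93/2
-> over(x='-94')
<- 93/188
-> over(x='31/3')
<- 9/188
-> load(x='-89')
<- -89
-> amplify(x='11')
<- -979
-> negate()
<- 979
-> show()
<- 979
-> dock(x='-8')
<- 987
-> dock(x='-19')
<- 1006

Answer: 93/188


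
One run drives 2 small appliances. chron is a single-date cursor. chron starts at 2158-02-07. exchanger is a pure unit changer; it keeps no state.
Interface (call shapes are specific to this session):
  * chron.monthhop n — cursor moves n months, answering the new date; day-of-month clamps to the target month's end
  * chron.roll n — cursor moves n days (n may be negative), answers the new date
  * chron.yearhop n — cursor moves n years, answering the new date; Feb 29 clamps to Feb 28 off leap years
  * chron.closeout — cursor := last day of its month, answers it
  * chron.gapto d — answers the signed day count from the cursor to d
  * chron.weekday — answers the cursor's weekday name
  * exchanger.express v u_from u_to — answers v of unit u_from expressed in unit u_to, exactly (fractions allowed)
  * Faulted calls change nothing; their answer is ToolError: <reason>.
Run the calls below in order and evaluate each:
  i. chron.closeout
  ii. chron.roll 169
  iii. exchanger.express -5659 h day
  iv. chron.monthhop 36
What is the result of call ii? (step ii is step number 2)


$ chron.closeout
[out] 2158-02-28
$ chron.roll n=169
[out] 2158-08-16
$ exchanger.express v=-5659 u_from=h u_to=day
[out] -5659/24
$ chron.monthhop n=36
[out] 2161-08-16

Answer: 2158-08-16


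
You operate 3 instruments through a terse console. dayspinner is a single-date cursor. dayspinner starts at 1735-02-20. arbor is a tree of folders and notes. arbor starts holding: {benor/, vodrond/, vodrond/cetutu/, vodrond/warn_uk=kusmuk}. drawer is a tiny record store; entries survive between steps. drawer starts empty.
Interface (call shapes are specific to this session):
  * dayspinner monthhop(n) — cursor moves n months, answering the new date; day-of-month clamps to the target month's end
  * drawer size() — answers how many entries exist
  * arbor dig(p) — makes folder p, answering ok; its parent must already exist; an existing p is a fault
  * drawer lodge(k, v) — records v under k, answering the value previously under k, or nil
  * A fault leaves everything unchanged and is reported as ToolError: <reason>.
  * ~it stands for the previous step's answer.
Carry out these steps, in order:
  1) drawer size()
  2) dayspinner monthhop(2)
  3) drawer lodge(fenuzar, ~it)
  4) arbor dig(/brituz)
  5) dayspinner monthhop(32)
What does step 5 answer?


Answer: 1737-12-20

Derivation:
~$ drawer size
:: 0
~$ dayspinner monthhop 2
:: 1735-04-20
~$ drawer lodge fenuzar ~it
:: nil
~$ arbor dig /brituz
:: ok
~$ dayspinner monthhop 32
:: 1737-12-20


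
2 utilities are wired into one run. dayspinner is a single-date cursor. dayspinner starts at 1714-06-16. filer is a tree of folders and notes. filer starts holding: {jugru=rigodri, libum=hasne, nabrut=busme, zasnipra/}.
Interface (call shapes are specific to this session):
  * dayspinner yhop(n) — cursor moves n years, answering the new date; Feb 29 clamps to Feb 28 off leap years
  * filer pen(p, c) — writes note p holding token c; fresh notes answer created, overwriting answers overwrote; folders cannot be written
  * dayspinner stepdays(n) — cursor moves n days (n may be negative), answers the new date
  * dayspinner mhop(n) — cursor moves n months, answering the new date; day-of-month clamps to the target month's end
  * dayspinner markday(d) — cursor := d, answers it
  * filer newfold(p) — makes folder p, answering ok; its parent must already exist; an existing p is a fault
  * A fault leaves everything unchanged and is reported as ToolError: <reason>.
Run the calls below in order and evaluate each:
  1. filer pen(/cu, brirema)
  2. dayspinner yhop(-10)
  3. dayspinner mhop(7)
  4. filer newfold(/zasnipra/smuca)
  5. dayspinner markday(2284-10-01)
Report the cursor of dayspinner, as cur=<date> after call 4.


·→ filer pen(p='/cu', c='brirema')
·← created
·→ dayspinner yhop(n='-10')
·← 1704-06-16
·→ dayspinner mhop(n='7')
·← 1705-01-16
·→ filer newfold(p='/zasnipra/smuca')
·← ok
·→ dayspinner markday(d='2284-10-01')
·← 2284-10-01

Answer: cur=1705-01-16


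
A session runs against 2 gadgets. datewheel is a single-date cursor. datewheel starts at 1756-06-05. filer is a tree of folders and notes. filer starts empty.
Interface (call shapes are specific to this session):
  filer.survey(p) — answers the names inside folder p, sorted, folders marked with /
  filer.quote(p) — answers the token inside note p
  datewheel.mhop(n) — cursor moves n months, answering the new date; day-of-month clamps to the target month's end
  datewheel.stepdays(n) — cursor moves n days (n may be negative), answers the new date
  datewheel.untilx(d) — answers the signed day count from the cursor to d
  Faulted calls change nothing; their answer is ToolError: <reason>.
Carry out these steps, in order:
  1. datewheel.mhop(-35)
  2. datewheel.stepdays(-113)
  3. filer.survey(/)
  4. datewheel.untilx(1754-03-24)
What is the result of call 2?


Answer: 1753-03-14

Derivation:
$ datewheel.mhop n=-35
  1753-07-05
$ datewheel.stepdays n=-113
  1753-03-14
$ filer.survey p=/
  []
$ datewheel.untilx d=1754-03-24
  375


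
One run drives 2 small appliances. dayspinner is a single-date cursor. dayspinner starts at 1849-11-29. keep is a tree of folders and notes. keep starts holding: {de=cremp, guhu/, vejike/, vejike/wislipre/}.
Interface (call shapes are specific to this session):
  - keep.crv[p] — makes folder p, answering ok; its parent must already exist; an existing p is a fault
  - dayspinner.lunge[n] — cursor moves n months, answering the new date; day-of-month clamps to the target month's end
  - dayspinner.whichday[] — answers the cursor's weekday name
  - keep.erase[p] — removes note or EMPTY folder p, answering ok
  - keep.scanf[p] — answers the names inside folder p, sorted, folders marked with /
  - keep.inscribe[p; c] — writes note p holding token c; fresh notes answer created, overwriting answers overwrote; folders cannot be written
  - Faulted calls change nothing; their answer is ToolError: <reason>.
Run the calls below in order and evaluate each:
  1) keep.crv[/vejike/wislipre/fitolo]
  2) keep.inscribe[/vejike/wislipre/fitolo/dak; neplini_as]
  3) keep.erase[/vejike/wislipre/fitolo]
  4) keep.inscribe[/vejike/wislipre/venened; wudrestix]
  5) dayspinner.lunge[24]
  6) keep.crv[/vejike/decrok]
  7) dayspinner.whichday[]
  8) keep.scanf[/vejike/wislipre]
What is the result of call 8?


-- 1. keep.crv(p=/vejike/wislipre/fitolo) == ok
-- 2. keep.inscribe(p=/vejike/wislipre/fitolo/dak, c=neplini_as) == created
-- 3. keep.erase(p=/vejike/wislipre/fitolo) == ToolError: not empty
-- 4. keep.inscribe(p=/vejike/wislipre/venened, c=wudrestix) == created
-- 5. dayspinner.lunge(n=24) == 1851-11-29
-- 6. keep.crv(p=/vejike/decrok) == ok
-- 7. dayspinner.whichday() == Saturday
-- 8. keep.scanf(p=/vejike/wislipre) == [fitolo/, venened]

Answer: [fitolo/, venened]


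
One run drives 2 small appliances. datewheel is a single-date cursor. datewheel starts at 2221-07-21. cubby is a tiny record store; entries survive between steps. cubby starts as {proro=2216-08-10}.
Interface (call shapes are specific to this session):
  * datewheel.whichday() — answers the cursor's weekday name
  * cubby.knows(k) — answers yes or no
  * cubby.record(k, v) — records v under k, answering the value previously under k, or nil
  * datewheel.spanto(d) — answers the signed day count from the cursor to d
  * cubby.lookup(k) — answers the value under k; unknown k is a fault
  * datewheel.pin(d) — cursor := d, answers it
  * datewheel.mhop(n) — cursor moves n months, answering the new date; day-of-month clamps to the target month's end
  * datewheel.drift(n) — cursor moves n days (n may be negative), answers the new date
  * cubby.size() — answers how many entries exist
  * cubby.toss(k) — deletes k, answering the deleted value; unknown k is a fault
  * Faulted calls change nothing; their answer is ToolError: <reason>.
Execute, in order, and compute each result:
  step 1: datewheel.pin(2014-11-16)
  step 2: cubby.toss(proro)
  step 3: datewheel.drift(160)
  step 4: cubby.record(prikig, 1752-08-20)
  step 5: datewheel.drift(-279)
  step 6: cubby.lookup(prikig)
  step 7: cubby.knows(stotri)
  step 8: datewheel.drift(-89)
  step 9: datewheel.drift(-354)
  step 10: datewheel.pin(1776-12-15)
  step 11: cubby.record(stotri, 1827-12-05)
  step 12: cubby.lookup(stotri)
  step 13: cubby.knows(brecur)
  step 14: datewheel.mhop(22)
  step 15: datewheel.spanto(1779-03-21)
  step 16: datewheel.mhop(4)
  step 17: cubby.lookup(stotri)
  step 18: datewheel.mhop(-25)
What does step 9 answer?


-> datewheel.pin(d: 2014-11-16)
<- 2014-11-16
-> cubby.toss(k: proro)
<- 2216-08-10
-> datewheel.drift(n: 160)
<- 2015-04-25
-> cubby.record(k: prikig, v: 1752-08-20)
<- nil
-> datewheel.drift(n: -279)
<- 2014-07-20
-> cubby.lookup(k: prikig)
<- 1752-08-20
-> cubby.knows(k: stotri)
<- no
-> datewheel.drift(n: -89)
<- 2014-04-22
-> datewheel.drift(n: -354)
<- 2013-05-03
-> datewheel.pin(d: 1776-12-15)
<- 1776-12-15
-> cubby.record(k: stotri, v: 1827-12-05)
<- nil
-> cubby.lookup(k: stotri)
<- 1827-12-05
-> cubby.knows(k: brecur)
<- no
-> datewheel.mhop(n: 22)
<- 1778-10-15
-> datewheel.spanto(d: 1779-03-21)
<- 157
-> datewheel.mhop(n: 4)
<- 1779-02-15
-> cubby.lookup(k: stotri)
<- 1827-12-05
-> datewheel.mhop(n: -25)
<- 1777-01-15

Answer: 2013-05-03


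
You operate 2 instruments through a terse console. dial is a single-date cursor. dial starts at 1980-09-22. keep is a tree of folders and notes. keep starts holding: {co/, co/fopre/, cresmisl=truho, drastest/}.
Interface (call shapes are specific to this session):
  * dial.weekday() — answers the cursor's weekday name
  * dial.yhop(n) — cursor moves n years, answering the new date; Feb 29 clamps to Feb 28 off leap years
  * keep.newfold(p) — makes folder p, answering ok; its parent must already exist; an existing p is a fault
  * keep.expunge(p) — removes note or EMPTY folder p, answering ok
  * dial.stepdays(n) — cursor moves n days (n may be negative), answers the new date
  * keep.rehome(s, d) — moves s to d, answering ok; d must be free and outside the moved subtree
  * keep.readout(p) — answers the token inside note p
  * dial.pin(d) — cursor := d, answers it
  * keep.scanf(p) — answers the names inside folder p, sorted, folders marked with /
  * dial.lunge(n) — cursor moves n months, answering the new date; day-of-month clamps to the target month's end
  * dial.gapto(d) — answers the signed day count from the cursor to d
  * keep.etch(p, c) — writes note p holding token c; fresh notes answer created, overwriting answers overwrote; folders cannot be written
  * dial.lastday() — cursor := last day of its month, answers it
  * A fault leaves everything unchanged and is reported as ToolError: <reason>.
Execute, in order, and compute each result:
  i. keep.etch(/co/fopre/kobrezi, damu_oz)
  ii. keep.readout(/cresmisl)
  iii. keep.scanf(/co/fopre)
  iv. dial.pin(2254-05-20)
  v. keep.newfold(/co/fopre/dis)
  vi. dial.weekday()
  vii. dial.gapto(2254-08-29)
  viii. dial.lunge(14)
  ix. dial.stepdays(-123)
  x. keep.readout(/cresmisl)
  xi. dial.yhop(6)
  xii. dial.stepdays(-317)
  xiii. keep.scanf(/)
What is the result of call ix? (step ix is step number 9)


Invoking keep.etch using /co/fopre/kobrezi, damu_oz, which returns created.
Calling keep.readout using /cresmisl, and get truho.
I try keep.scanf using /co/fopre, giving [kobrezi].
Invoking dial.pin using 2254-05-20, which returns 2254-05-20.
I run keep.newfold using /co/fopre/dis, yielding ok.
I invoke dial.weekday, which returns Saturday.
Now I run dial.gapto using 2254-08-29: 101.
I run dial.lunge using 14, giving 2255-07-20.
I run dial.stepdays using -123, and get 2255-03-19.
Calling keep.readout using /cresmisl, → truho.
I call dial.yhop using 6, and get 2261-03-19.
Calling dial.stepdays using -317, giving 2260-05-06.
Invoking keep.scanf using /, and observe [co/, cresmisl, drastest/].

Answer: 2255-03-19


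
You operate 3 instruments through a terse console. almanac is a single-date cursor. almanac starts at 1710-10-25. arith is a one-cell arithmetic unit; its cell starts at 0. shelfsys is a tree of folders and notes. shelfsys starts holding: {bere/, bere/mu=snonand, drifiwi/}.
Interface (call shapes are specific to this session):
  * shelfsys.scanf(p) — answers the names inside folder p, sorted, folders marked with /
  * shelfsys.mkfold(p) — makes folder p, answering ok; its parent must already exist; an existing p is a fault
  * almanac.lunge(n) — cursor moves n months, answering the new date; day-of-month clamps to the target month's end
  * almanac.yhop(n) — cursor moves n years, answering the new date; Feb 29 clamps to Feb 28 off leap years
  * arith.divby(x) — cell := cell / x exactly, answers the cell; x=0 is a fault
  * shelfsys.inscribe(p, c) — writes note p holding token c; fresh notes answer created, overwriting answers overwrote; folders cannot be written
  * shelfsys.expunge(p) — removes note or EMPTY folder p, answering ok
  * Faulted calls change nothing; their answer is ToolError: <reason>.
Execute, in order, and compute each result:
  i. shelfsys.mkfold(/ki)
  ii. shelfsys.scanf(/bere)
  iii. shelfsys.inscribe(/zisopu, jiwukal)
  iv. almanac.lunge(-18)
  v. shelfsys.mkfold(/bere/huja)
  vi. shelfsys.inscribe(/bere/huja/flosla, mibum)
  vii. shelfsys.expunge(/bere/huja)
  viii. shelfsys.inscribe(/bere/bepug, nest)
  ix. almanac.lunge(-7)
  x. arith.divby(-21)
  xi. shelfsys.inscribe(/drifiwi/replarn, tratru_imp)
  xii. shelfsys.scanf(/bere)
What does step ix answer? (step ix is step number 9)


>>> shelfsys.mkfold p='/ki'
:: ok
>>> shelfsys.scanf p='/bere'
:: [mu]
>>> shelfsys.inscribe p='/zisopu' c='jiwukal'
:: created
>>> almanac.lunge n='-18'
:: 1709-04-25
>>> shelfsys.mkfold p='/bere/huja'
:: ok
>>> shelfsys.inscribe p='/bere/huja/flosla' c='mibum'
:: created
>>> shelfsys.expunge p='/bere/huja'
:: ToolError: not empty
>>> shelfsys.inscribe p='/bere/bepug' c='nest'
:: created
>>> almanac.lunge n='-7'
:: 1708-09-25
>>> arith.divby x='-21'
:: 0
>>> shelfsys.inscribe p='/drifiwi/replarn' c='tratru_imp'
:: created
>>> shelfsys.scanf p='/bere'
:: [bepug, huja/, mu]

Answer: 1708-09-25


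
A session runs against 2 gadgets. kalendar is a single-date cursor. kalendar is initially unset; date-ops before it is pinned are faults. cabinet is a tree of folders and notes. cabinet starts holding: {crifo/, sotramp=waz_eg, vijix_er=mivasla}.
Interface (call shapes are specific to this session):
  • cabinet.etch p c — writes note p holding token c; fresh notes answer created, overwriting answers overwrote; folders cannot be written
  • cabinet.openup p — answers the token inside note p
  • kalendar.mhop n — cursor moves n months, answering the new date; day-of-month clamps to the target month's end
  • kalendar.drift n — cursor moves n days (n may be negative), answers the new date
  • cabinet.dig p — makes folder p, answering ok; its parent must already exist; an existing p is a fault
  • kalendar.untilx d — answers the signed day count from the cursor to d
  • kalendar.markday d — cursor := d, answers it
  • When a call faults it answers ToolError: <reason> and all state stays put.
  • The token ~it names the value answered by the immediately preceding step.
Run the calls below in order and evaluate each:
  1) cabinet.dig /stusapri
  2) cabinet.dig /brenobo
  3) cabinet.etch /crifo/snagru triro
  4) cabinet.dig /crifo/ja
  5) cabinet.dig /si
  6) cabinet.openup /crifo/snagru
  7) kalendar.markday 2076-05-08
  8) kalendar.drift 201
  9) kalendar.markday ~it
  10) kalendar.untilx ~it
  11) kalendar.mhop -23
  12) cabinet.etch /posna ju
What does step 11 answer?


! 1. dig(p=/stusapri) => ok
! 2. dig(p=/brenobo) => ok
! 3. etch(p=/crifo/snagru, c=triro) => created
! 4. dig(p=/crifo/ja) => ok
! 5. dig(p=/si) => ok
! 6. openup(p=/crifo/snagru) => triro
! 7. markday(d=2076-05-08) => 2076-05-08
! 8. drift(n=201) => 2076-11-25
! 9. markday(d=~it) => 2076-11-25
! 10. untilx(d=~it) => 0
! 11. mhop(n=-23) => 2074-12-25
! 12. etch(p=/posna, c=ju) => created

Answer: 2074-12-25
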